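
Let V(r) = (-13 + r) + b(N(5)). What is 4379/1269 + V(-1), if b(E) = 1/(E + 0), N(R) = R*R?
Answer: -333406/31725 ≈ -10.509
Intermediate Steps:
N(R) = R²
b(E) = 1/E
V(r) = -324/25 + r (V(r) = (-13 + r) + 1/(5²) = (-13 + r) + 1/25 = -324/25 + r)
4379/1269 + V(-1) = 4379/1269 + (-324/25 - 1) = 4379*(1/1269) - 349/25 = 4379/1269 - 349/25 = -333406/31725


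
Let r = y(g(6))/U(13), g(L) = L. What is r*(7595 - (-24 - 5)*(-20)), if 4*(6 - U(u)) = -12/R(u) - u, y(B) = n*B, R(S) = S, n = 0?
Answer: 0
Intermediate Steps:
y(B) = 0 (y(B) = 0*B = 0)
U(u) = 6 + 3/u + u/4 (U(u) = 6 - (-12/u - u)/4 = 6 - (-u - 12/u)/4 = 6 + (3/u + u/4) = 6 + 3/u + u/4)
r = 0 (r = 0/(6 + 3/13 + (¼)*13) = 0/(6 + 3*(1/13) + 13/4) = 0/(6 + 3/13 + 13/4) = 0/(493/52) = 0*(52/493) = 0)
r*(7595 - (-24 - 5)*(-20)) = 0*(7595 - (-24 - 5)*(-20)) = 0*(7595 - (-29)*(-20)) = 0*(7595 - 1*580) = 0*(7595 - 580) = 0*7015 = 0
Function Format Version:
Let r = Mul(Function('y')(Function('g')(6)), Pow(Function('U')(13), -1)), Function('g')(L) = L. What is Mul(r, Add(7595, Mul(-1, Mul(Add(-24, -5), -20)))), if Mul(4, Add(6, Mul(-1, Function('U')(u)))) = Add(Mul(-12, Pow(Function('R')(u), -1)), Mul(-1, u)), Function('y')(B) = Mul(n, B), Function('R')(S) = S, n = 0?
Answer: 0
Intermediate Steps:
Function('y')(B) = 0 (Function('y')(B) = Mul(0, B) = 0)
Function('U')(u) = Add(6, Mul(3, Pow(u, -1)), Mul(Rational(1, 4), u)) (Function('U')(u) = Add(6, Mul(Rational(-1, 4), Add(Mul(-12, Pow(u, -1)), Mul(-1, u)))) = Add(6, Mul(Rational(-1, 4), Add(Mul(-1, u), Mul(-12, Pow(u, -1))))) = Add(6, Add(Mul(3, Pow(u, -1)), Mul(Rational(1, 4), u))) = Add(6, Mul(3, Pow(u, -1)), Mul(Rational(1, 4), u)))
r = 0 (r = Mul(0, Pow(Add(6, Mul(3, Pow(13, -1)), Mul(Rational(1, 4), 13)), -1)) = Mul(0, Pow(Add(6, Mul(3, Rational(1, 13)), Rational(13, 4)), -1)) = Mul(0, Pow(Add(6, Rational(3, 13), Rational(13, 4)), -1)) = Mul(0, Pow(Rational(493, 52), -1)) = Mul(0, Rational(52, 493)) = 0)
Mul(r, Add(7595, Mul(-1, Mul(Add(-24, -5), -20)))) = Mul(0, Add(7595, Mul(-1, Mul(Add(-24, -5), -20)))) = Mul(0, Add(7595, Mul(-1, Mul(-29, -20)))) = Mul(0, Add(7595, Mul(-1, 580))) = Mul(0, Add(7595, -580)) = Mul(0, 7015) = 0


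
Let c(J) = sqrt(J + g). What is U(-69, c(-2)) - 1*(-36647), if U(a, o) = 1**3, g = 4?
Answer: 36648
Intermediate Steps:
c(J) = sqrt(4 + J) (c(J) = sqrt(J + 4) = sqrt(4 + J))
U(a, o) = 1
U(-69, c(-2)) - 1*(-36647) = 1 - 1*(-36647) = 1 + 36647 = 36648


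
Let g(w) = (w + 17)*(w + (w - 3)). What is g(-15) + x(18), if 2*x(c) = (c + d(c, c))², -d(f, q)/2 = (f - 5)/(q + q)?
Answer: 53953/648 ≈ 83.261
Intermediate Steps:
d(f, q) = -(-5 + f)/q (d(f, q) = -2*(f - 5)/(q + q) = -2*(-5 + f)/(2*q) = -2*(-5 + f)*1/(2*q) = -(-5 + f)/q)
g(w) = (-3 + 2*w)*(17 + w) (g(w) = (17 + w)*(w + (-3 + w)) = (17 + w)*(-3 + 2*w) = (-3 + 2*w)*(17 + w))
x(c) = (c + (5 - c)/c)²/2
g(-15) + x(18) = (-51 + 2*(-15)² + 31*(-15)) + (½)*(5 + 18² - 1*18)²/18² = (-51 + 2*225 - 465) + (½)*(1/324)*(5 + 324 - 18)² = (-51 + 450 - 465) + (½)*(1/324)*311² = -66 + (½)*(1/324)*96721 = -66 + 96721/648 = 53953/648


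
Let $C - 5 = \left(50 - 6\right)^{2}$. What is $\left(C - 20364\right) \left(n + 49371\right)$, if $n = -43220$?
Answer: $-113319873$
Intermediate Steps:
$C = 1941$ ($C = 5 + \left(50 - 6\right)^{2} = 5 + 44^{2} = 5 + 1936 = 1941$)
$\left(C - 20364\right) \left(n + 49371\right) = \left(1941 - 20364\right) \left(-43220 + 49371\right) = \left(-18423\right) 6151 = -113319873$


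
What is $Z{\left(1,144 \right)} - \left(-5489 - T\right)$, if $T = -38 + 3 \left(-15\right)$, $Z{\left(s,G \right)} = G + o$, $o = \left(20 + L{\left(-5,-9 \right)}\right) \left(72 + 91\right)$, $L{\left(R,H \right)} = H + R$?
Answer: $6528$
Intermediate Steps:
$o = 978$ ($o = \left(20 - 14\right) \left(72 + 91\right) = \left(20 - 14\right) 163 = 6 \cdot 163 = 978$)
$Z{\left(s,G \right)} = 978 + G$ ($Z{\left(s,G \right)} = G + 978 = 978 + G$)
$T = -83$ ($T = -38 - 45 = -83$)
$Z{\left(1,144 \right)} - \left(-5489 - T\right) = \left(978 + 144\right) - \left(-5489 - -83\right) = 1122 - \left(-5489 + 83\right) = 1122 - -5406 = 1122 + 5406 = 6528$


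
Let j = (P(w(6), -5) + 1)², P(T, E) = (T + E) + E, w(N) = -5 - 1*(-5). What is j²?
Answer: 6561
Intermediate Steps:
w(N) = 0 (w(N) = -5 + 5 = 0)
P(T, E) = T + 2*E (P(T, E) = (E + T) + E = T + 2*E)
j = 81 (j = ((0 + 2*(-5)) + 1)² = ((0 - 10) + 1)² = (-10 + 1)² = (-9)² = 81)
j² = 81² = 6561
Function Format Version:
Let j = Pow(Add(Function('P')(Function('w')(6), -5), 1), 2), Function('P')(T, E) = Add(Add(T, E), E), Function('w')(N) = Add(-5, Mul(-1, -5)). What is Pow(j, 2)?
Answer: 6561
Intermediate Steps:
Function('w')(N) = 0 (Function('w')(N) = Add(-5, 5) = 0)
Function('P')(T, E) = Add(T, Mul(2, E)) (Function('P')(T, E) = Add(Add(E, T), E) = Add(T, Mul(2, E)))
j = 81 (j = Pow(Add(Add(0, Mul(2, -5)), 1), 2) = Pow(Add(Add(0, -10), 1), 2) = Pow(Add(-10, 1), 2) = Pow(-9, 2) = 81)
Pow(j, 2) = Pow(81, 2) = 6561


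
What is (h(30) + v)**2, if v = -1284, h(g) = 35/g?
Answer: 59243809/36 ≈ 1.6457e+6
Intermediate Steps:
(h(30) + v)**2 = (35/30 - 1284)**2 = (35*(1/30) - 1284)**2 = (7/6 - 1284)**2 = (-7697/6)**2 = 59243809/36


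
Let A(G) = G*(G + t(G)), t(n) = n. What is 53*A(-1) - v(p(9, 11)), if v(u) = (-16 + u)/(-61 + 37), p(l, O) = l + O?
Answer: 637/6 ≈ 106.17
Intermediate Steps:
A(G) = 2*G² (A(G) = G*(G + G) = G*(2*G) = 2*G²)
p(l, O) = O + l
v(u) = ⅔ - u/24 (v(u) = (-16 + u)/(-24) = (-16 + u)*(-1/24) = ⅔ - u/24)
53*A(-1) - v(p(9, 11)) = 53*(2*(-1)²) - (⅔ - (11 + 9)/24) = 53*(2*1) - (⅔ - 1/24*20) = 53*2 - (⅔ - ⅚) = 106 - 1*(-⅙) = 106 + ⅙ = 637/6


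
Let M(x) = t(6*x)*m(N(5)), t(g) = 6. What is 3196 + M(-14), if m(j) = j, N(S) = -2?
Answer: 3184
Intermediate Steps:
M(x) = -12 (M(x) = 6*(-2) = -12)
3196 + M(-14) = 3196 - 12 = 3184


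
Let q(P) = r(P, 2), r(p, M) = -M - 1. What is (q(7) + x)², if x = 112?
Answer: 11881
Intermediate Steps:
r(p, M) = -1 - M
q(P) = -3 (q(P) = -1 - 1*2 = -1 - 2 = -3)
(q(7) + x)² = (-3 + 112)² = 109² = 11881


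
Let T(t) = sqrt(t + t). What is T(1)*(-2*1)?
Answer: -2*sqrt(2) ≈ -2.8284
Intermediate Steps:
T(t) = sqrt(2)*sqrt(t) (T(t) = sqrt(2*t) = sqrt(2)*sqrt(t))
T(1)*(-2*1) = (sqrt(2)*sqrt(1))*(-2*1) = (sqrt(2)*1)*(-2) = sqrt(2)*(-2) = -2*sqrt(2)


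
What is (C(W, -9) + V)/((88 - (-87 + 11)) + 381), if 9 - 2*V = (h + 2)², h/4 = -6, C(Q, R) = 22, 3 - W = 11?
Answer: -431/1090 ≈ -0.39541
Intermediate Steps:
W = -8 (W = 3 - 1*11 = 3 - 11 = -8)
h = -24 (h = 4*(-6) = -24)
V = -475/2 (V = 9/2 - (-24 + 2)²/2 = 9/2 - ½*(-22)² = 9/2 - ½*484 = 9/2 - 242 = -475/2 ≈ -237.50)
(C(W, -9) + V)/((88 - (-87 + 11)) + 381) = (22 - 475/2)/((88 - (-87 + 11)) + 381) = -431/(2*((88 - 1*(-76)) + 381)) = -431/(2*((88 + 76) + 381)) = -431/(2*(164 + 381)) = -431/2/545 = -431/2*1/545 = -431/1090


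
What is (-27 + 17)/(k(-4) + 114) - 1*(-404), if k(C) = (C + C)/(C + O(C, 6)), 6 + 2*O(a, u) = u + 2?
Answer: 14137/35 ≈ 403.91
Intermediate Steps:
O(a, u) = -2 + u/2 (O(a, u) = -3 + (u + 2)/2 = -3 + (2 + u)/2 = -3 + (1 + u/2) = -2 + u/2)
k(C) = 2*C/(1 + C) (k(C) = (C + C)/(C + (-2 + (½)*6)) = (2*C)/(C + (-2 + 3)) = (2*C)/(C + 1) = (2*C)/(1 + C) = 2*C/(1 + C))
(-27 + 17)/(k(-4) + 114) - 1*(-404) = (-27 + 17)/(2*(-4)/(1 - 4) + 114) - 1*(-404) = -10/(2*(-4)/(-3) + 114) + 404 = -10/(2*(-4)*(-⅓) + 114) + 404 = -10/(8/3 + 114) + 404 = -10/350/3 + 404 = -10*3/350 + 404 = -3/35 + 404 = 14137/35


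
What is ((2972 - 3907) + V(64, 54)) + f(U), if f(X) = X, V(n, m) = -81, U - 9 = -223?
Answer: -1230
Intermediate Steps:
U = -214 (U = 9 - 223 = -214)
((2972 - 3907) + V(64, 54)) + f(U) = ((2972 - 3907) - 81) - 214 = (-935 - 81) - 214 = -1016 - 214 = -1230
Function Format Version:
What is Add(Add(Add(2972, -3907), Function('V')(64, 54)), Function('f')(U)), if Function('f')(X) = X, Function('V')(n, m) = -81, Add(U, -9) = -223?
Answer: -1230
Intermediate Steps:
U = -214 (U = Add(9, -223) = -214)
Add(Add(Add(2972, -3907), Function('V')(64, 54)), Function('f')(U)) = Add(Add(Add(2972, -3907), -81), -214) = Add(Add(-935, -81), -214) = Add(-1016, -214) = -1230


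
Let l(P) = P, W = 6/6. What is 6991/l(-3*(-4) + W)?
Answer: 6991/13 ≈ 537.77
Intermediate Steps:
W = 1 (W = 6*(⅙) = 1)
6991/l(-3*(-4) + W) = 6991/(-3*(-4) + 1) = 6991/(12 + 1) = 6991/13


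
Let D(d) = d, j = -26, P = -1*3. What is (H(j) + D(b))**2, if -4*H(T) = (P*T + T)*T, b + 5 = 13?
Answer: 119716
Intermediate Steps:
P = -3
b = 8 (b = -5 + 13 = 8)
H(T) = T**2/2 (H(T) = -(-3*T + T)*T/4 = -(-2*T)*T/4 = -(-1)*T**2/2 = T**2/2)
(H(j) + D(b))**2 = ((1/2)*(-26)**2 + 8)**2 = ((1/2)*676 + 8)**2 = (338 + 8)**2 = 346**2 = 119716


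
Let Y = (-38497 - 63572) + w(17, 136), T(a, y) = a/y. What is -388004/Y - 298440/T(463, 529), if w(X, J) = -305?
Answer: -8081045517194/23699581 ≈ -3.4098e+5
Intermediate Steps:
Y = -102374 (Y = (-38497 - 63572) - 305 = -102069 - 305 = -102374)
-388004/Y - 298440/T(463, 529) = -388004/(-102374) - 298440/(463/529) = -388004*(-1/102374) - 298440/(463*(1/529)) = 194002/51187 - 298440/463/529 = 194002/51187 - 298440*529/463 = 194002/51187 - 157874760/463 = -8081045517194/23699581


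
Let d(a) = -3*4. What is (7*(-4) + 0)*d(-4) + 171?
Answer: 507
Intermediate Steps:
d(a) = -12
(7*(-4) + 0)*d(-4) + 171 = (7*(-4) + 0)*(-12) + 171 = (-28 + 0)*(-12) + 171 = -28*(-12) + 171 = 336 + 171 = 507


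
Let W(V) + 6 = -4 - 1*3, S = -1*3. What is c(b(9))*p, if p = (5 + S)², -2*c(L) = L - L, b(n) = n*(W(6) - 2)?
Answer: 0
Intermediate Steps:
S = -3
W(V) = -13 (W(V) = -6 + (-4 - 1*3) = -6 + (-4 - 3) = -6 - 7 = -13)
b(n) = -15*n (b(n) = n*(-13 - 2) = n*(-15) = -15*n)
c(L) = 0 (c(L) = -(L - L)/2 = -½*0 = 0)
p = 4 (p = (5 - 3)² = 2² = 4)
c(b(9))*p = 0*4 = 0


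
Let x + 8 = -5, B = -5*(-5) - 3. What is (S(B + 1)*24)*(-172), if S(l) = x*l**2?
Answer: 28388256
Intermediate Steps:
B = 22 (B = 25 - 3 = 22)
x = -13 (x = -8 - 5 = -13)
S(l) = -13*l**2
(S(B + 1)*24)*(-172) = (-13*(22 + 1)**2*24)*(-172) = (-13*23**2*24)*(-172) = (-13*529*24)*(-172) = -6877*24*(-172) = -165048*(-172) = 28388256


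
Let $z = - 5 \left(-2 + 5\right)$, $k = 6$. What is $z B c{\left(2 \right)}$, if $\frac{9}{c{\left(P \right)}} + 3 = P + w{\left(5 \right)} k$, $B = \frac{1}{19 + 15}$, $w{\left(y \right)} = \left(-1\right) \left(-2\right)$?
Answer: $- \frac{135}{374} \approx -0.36096$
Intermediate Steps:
$w{\left(y \right)} = 2$
$B = \frac{1}{34} \approx 0.029412$
$c{\left(P \right)} = \frac{9}{9 + P}$ ($c{\left(P \right)} = \frac{9}{-3 + \left(P + 2 \cdot 6\right)} = \frac{9}{-3 + \left(P + 12\right)} = \frac{9}{-3 + \left(12 + P\right)} = \frac{9}{9 + P}$)
$z = -15$ ($z = \left(-5\right) 3 = -15$)
$z B c{\left(2 \right)} = \left(-15\right) \frac{1}{34} \frac{9}{9 + 2} = - \frac{15 \cdot \frac{9}{11}}{34} = - \frac{15 \cdot 9 \cdot \frac{1}{11}}{34} = \left(- \frac{15}{34}\right) \frac{9}{11} = - \frac{135}{374}$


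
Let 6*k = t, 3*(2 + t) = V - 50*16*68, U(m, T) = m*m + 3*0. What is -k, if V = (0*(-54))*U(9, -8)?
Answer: 27203/9 ≈ 3022.6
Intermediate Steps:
U(m, T) = m**2 (U(m, T) = m**2 + 0 = m**2)
V = 0 (V = (0*(-54))*9**2 = 0*81 = 0)
t = -54406/3 (t = -2 + (0 - 50*16*68)/3 = -2 + (0 - 800*68)/3 = -2 + (0 - 1*54400)/3 = -2 + (0 - 54400)/3 = -2 + (1/3)*(-54400) = -2 - 54400/3 = -54406/3 ≈ -18135.)
k = -27203/9 (k = (1/6)*(-54406/3) = -27203/9 ≈ -3022.6)
-k = -1*(-27203/9) = 27203/9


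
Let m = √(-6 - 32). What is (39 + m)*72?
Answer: 2808 + 72*I*√38 ≈ 2808.0 + 443.84*I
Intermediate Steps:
m = I*√38 (m = √(-38) = I*√38 ≈ 6.1644*I)
(39 + m)*72 = (39 + I*√38)*72 = 2808 + 72*I*√38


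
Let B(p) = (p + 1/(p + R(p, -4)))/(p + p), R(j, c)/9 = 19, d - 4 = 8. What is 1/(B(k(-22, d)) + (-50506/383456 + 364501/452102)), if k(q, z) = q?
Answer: 71034761743792/83421166793443 ≈ 0.85152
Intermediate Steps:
d = 12 (d = 4 + 8 = 12)
R(j, c) = 171 (R(j, c) = 9*19 = 171)
B(p) = (p + 1/(171 + p))/(2*p) (B(p) = (p + 1/(p + 171))/(p + p) = (p + 1/(171 + p))/((2*p)) = (p + 1/(171 + p))*(1/(2*p)) = (p + 1/(171 + p))/(2*p))
1/(B(k(-22, d)) + (-50506/383456 + 364501/452102)) = 1/((½)*(1 + (-22)² + 171*(-22))/(-22*(171 - 22)) + (-50506/383456 + 364501/452102)) = 1/((½)*(-1/22)*(1 + 484 - 3762)/149 + (-50506*1/383456 + 364501*(1/452102))) = 1/((½)*(-1/22)*(1/149)*(-3277) + (-25253/191728 + 364501/452102)) = 1/(3277/6556 + 29234057961/43340306128) = 1/(83421166793443/71034761743792) = 71034761743792/83421166793443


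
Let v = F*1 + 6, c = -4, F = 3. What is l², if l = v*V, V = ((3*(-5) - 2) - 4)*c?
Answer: 571536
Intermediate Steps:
v = 9 (v = 3*1 + 6 = 3 + 6 = 9)
V = 84 (V = ((3*(-5) - 2) - 4)*(-4) = ((-15 - 2) - 4)*(-4) = (-17 - 4)*(-4) = -21*(-4) = 84)
l = 756 (l = 9*84 = 756)
l² = 756² = 571536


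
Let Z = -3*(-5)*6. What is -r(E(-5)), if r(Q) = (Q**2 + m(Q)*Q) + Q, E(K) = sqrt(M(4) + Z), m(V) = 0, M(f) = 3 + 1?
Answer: -94 - sqrt(94) ≈ -103.70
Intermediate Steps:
M(f) = 4
Z = 90 (Z = 15*6 = 90)
E(K) = sqrt(94) (E(K) = sqrt(4 + 90) = sqrt(94))
r(Q) = Q + Q**2 (r(Q) = (Q**2 + 0*Q) + Q = (Q**2 + 0) + Q = Q**2 + Q = Q + Q**2)
-r(E(-5)) = -sqrt(94)*(1 + sqrt(94))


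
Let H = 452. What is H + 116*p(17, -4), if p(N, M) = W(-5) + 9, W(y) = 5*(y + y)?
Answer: -4304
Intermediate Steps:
W(y) = 10*y (W(y) = 5*(2*y) = 10*y)
p(N, M) = -41 (p(N, M) = 10*(-5) + 9 = -50 + 9 = -41)
H + 116*p(17, -4) = 452 + 116*(-41) = 452 - 4756 = -4304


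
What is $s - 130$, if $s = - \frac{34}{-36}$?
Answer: $- \frac{2323}{18} \approx -129.06$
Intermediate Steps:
$s = \frac{17}{18}$ ($s = \left(-34\right) \left(- \frac{1}{36}\right) = \frac{17}{18} \approx 0.94444$)
$s - 130 = \frac{17}{18} - 130 = - \frac{2323}{18}$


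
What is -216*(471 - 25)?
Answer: -96336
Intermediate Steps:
-216*(471 - 25) = -216*446 = -96336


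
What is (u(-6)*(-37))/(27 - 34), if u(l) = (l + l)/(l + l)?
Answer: 37/7 ≈ 5.2857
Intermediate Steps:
u(l) = 1 (u(l) = (2*l)/((2*l)) = (2*l)*(1/(2*l)) = 1)
(u(-6)*(-37))/(27 - 34) = (1*(-37))/(27 - 34) = -37/(-7) = -37*(-⅐) = 37/7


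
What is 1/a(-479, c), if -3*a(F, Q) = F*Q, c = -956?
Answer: -3/457924 ≈ -6.5513e-6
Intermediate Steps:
a(F, Q) = -F*Q/3
1/a(-479, c) = 1/(-⅓*(-479)*(-956)) = 1/(-457924/3) = -3/457924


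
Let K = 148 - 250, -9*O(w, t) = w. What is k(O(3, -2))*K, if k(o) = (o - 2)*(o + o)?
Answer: -476/3 ≈ -158.67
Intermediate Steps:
O(w, t) = -w/9
K = -102
k(o) = 2*o*(-2 + o) (k(o) = (-2 + o)*(2*o) = 2*o*(-2 + o))
k(O(3, -2))*K = (2*(-1/9*3)*(-2 - 1/9*3))*(-102) = (2*(-1/3)*(-2 - 1/3))*(-102) = (2*(-1/3)*(-7/3))*(-102) = (14/9)*(-102) = -476/3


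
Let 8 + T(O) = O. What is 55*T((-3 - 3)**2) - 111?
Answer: 1429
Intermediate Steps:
T(O) = -8 + O
55*T((-3 - 3)**2) - 111 = 55*(-8 + (-3 - 3)**2) - 111 = 55*(-8 + (-6)**2) - 111 = 55*(-8 + 36) - 111 = 55*28 - 111 = 1540 - 111 = 1429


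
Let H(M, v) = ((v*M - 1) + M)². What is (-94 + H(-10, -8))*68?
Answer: 317356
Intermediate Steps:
H(M, v) = (-1 + M + M*v)² (H(M, v) = ((M*v - 1) + M)² = ((-1 + M*v) + M)² = (-1 + M + M*v)²)
(-94 + H(-10, -8))*68 = (-94 + (-1 - 10 - 10*(-8))²)*68 = (-94 + (-1 - 10 + 80)²)*68 = (-94 + 69²)*68 = (-94 + 4761)*68 = 4667*68 = 317356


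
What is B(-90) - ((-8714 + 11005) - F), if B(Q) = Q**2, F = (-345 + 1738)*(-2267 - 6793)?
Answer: -12614771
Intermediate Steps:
F = -12620580 (F = 1393*(-9060) = -12620580)
B(-90) - ((-8714 + 11005) - F) = (-90)**2 - ((-8714 + 11005) - 1*(-12620580)) = 8100 - (2291 + 12620580) = 8100 - 1*12622871 = 8100 - 12622871 = -12614771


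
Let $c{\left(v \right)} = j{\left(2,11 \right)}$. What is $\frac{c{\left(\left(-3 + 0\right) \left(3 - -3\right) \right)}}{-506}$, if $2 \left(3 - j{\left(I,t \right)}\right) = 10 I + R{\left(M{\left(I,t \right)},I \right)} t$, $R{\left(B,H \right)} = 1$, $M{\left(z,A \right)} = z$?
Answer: $\frac{25}{1012} \approx 0.024704$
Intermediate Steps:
$j{\left(I,t \right)} = 3 - 5 I - \frac{t}{2}$ ($j{\left(I,t \right)} = 3 - \frac{10 I + 1 t}{2} = 3 - \frac{10 I + t}{2} = 3 - \frac{t + 10 I}{2} = 3 - \left(\frac{t}{2} + 5 I\right) = 3 - 5 I - \frac{t}{2}$)
$c{\left(v \right)} = - \frac{25}{2}$ ($c{\left(v \right)} = 3 - 10 - \frac{11}{2} = - \frac{25}{2}$)
$\frac{c{\left(\left(-3 + 0\right) \left(3 - -3\right) \right)}}{-506} = - \frac{25}{2 \left(-506\right)} = \left(- \frac{25}{2}\right) \left(- \frac{1}{506}\right) = \frac{25}{1012}$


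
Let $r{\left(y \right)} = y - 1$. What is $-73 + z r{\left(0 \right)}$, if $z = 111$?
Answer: $-184$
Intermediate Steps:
$r{\left(y \right)} = -1 + y$ ($r{\left(y \right)} = y - 1 = -1 + y$)
$-73 + z r{\left(0 \right)} = -73 + 111 \left(-1 + 0\right) = -73 + 111 \left(-1\right) = -73 - 111 = -184$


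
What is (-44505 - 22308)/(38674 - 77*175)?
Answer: -66813/25199 ≈ -2.6514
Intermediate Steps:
(-44505 - 22308)/(38674 - 77*175) = -66813/(38674 - 13475) = -66813/25199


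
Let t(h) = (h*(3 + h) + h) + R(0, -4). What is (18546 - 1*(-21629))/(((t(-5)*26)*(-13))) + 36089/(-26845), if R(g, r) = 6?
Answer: -93282829/7677670 ≈ -12.150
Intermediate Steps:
t(h) = 6 + h + h*(3 + h) (t(h) = (h*(3 + h) + h) + 6 = (h + h*(3 + h)) + 6 = 6 + h + h*(3 + h))
(18546 - 1*(-21629))/(((t(-5)*26)*(-13))) + 36089/(-26845) = (18546 - 1*(-21629))/((((6 + (-5)² + 4*(-5))*26)*(-13))) + 36089/(-26845) = (18546 + 21629)/((((6 + 25 - 20)*26)*(-13))) + 36089*(-1/26845) = 40175/(((11*26)*(-13))) - 36089/26845 = 40175/((286*(-13))) - 36089/26845 = 40175/(-3718) - 36089/26845 = 40175*(-1/3718) - 36089/26845 = -40175/3718 - 36089/26845 = -93282829/7677670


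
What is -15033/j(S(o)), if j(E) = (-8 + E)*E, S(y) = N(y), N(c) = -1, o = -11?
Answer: -5011/3 ≈ -1670.3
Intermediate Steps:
S(y) = -1
j(E) = E*(-8 + E)
-15033/j(S(o)) = -15033*(-1/(-8 - 1)) = -15033/((-1*(-9))) = -15033/9 = -15033*⅑ = -5011/3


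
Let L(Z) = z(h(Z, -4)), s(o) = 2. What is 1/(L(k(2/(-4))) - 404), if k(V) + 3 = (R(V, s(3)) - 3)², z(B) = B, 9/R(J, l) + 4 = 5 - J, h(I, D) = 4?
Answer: -1/400 ≈ -0.0025000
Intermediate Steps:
R(J, l) = 9/(1 - J) (R(J, l) = 9/(-4 + (5 - J)) = 9/(1 - J))
k(V) = -3 + (-3 - 9/(-1 + V))² (k(V) = -3 + (-9/(-1 + V) - 3)² = -3 + (-3 - 9/(-1 + V))²)
L(Z) = 4
1/(L(k(2/(-4))) - 404) = 1/(4 - 404) = 1/(-400) = -1/400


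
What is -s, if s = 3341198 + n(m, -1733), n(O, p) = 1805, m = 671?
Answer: -3343003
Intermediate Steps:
s = 3343003 (s = 3341198 + 1805 = 3343003)
-s = -1*3343003 = -3343003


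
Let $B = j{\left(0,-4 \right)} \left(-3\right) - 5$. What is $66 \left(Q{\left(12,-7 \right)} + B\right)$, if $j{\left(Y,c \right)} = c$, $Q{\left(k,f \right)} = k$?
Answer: $1254$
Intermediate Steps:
$B = 7$ ($B = \left(-4\right) \left(-3\right) - 5 = 12 - 5 = 7$)
$66 \left(Q{\left(12,-7 \right)} + B\right) = 66 \left(12 + 7\right) = 66 \cdot 19 = 1254$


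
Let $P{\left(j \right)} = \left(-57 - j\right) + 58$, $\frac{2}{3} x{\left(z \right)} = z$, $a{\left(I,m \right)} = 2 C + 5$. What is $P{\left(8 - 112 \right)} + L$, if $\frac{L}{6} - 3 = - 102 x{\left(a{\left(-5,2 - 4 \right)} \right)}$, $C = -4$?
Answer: $2877$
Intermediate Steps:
$a{\left(I,m \right)} = -3$ ($a{\left(I,m \right)} = 2 \left(-4\right) + 5 = -8 + 5 = -3$)
$x{\left(z \right)} = \frac{3 z}{2}$
$P{\left(j \right)} = 1 - j$
$L = 2772$ ($L = 18 + 6 \left(- 102 \cdot \frac{3}{2} \left(-3\right)\right) = 18 + 6 \left(\left(-102\right) \left(- \frac{9}{2}\right)\right) = 18 + 6 \cdot 459 = 18 + 2754 = 2772$)
$P{\left(8 - 112 \right)} + L = \left(1 - \left(8 - 112\right)\right) + 2772 = \left(1 - -104\right) + 2772 = \left(1 + 104\right) + 2772 = 105 + 2772 = 2877$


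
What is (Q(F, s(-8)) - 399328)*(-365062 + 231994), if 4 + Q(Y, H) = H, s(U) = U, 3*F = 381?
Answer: 53139375120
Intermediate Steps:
F = 127 (F = (1/3)*381 = 127)
Q(Y, H) = -4 + H
(Q(F, s(-8)) - 399328)*(-365062 + 231994) = ((-4 - 8) - 399328)*(-365062 + 231994) = (-12 - 399328)*(-133068) = -399340*(-133068) = 53139375120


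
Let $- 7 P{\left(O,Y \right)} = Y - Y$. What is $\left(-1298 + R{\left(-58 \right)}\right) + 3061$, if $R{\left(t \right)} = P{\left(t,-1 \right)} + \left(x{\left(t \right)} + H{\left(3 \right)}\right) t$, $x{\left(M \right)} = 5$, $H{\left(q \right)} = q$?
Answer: $1299$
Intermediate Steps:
$P{\left(O,Y \right)} = 0$ ($P{\left(O,Y \right)} = - \frac{Y - Y}{7} = \left(- \frac{1}{7}\right) 0 = 0$)
$R{\left(t \right)} = 8 t$ ($R{\left(t \right)} = 0 + \left(5 + 3\right) t = 0 + 8 t = 8 t$)
$\left(-1298 + R{\left(-58 \right)}\right) + 3061 = \left(-1298 + 8 \left(-58\right)\right) + 3061 = \left(-1298 - 464\right) + 3061 = -1762 + 3061 = 1299$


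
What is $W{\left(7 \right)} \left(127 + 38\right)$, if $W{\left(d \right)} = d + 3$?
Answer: $1650$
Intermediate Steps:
$W{\left(d \right)} = 3 + d$
$W{\left(7 \right)} \left(127 + 38\right) = \left(3 + 7\right) \left(127 + 38\right) = 10 \cdot 165 = 1650$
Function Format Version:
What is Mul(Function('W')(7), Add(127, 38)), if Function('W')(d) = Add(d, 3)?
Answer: 1650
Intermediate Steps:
Function('W')(d) = Add(3, d)
Mul(Function('W')(7), Add(127, 38)) = Mul(Add(3, 7), Add(127, 38)) = Mul(10, 165) = 1650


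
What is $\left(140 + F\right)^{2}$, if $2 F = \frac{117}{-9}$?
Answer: $\frac{71289}{4} \approx 17822.0$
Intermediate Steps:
$F = - \frac{13}{2}$ ($F = \frac{117 \frac{1}{-9}}{2} = \frac{117 \left(- \frac{1}{9}\right)}{2} = \frac{1}{2} \left(-13\right) = - \frac{13}{2} \approx -6.5$)
$\left(140 + F\right)^{2} = \left(140 - \frac{13}{2}\right)^{2} = \left(\frac{267}{2}\right)^{2} = \frac{71289}{4}$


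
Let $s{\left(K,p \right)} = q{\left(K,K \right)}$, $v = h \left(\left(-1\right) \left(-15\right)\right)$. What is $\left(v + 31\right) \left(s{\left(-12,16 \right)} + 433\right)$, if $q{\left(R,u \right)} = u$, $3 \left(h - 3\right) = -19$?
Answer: $-7999$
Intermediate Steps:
$h = - \frac{10}{3}$ ($h = 3 + \frac{1}{3} \left(-19\right) = 3 - \frac{19}{3} = - \frac{10}{3} \approx -3.3333$)
$v = -50$ ($v = - \frac{10 \left(\left(-1\right) \left(-15\right)\right)}{3} = \left(- \frac{10}{3}\right) 15 = -50$)
$s{\left(K,p \right)} = K$
$\left(v + 31\right) \left(s{\left(-12,16 \right)} + 433\right) = \left(-50 + 31\right) \left(-12 + 433\right) = \left(-19\right) 421 = -7999$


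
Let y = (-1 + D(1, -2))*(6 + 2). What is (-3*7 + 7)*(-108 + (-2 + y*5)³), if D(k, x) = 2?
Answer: -766696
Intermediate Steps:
y = 8 (y = (-1 + 2)*(6 + 2) = 1*8 = 8)
(-3*7 + 7)*(-108 + (-2 + y*5)³) = (-3*7 + 7)*(-108 + (-2 + 8*5)³) = (-21 + 7)*(-108 + (-2 + 40)³) = -14*(-108 + 38³) = -14*(-108 + 54872) = -14*54764 = -766696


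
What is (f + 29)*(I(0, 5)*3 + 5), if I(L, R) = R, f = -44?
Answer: -300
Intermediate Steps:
(f + 29)*(I(0, 5)*3 + 5) = (-44 + 29)*(5*3 + 5) = -15*(15 + 5) = -15*20 = -300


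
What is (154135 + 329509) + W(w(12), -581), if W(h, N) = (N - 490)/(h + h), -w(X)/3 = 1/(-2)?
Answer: 483287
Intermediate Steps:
w(X) = 3/2 (w(X) = -3/(-2) = -3*(-½) = 3/2)
W(h, N) = (-490 + N)/(2*h) (W(h, N) = (-490 + N)/((2*h)) = (-490 + N)*(1/(2*h)) = (-490 + N)/(2*h))
(154135 + 329509) + W(w(12), -581) = (154135 + 329509) + (-490 - 581)/(2*(3/2)) = 483644 + (½)*(⅔)*(-1071) = 483644 - 357 = 483287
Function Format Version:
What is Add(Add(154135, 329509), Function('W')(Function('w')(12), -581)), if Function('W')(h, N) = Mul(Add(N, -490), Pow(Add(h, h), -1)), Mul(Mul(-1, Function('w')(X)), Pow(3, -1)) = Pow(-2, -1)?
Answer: 483287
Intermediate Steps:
Function('w')(X) = Rational(3, 2) (Function('w')(X) = Mul(-3, Pow(-2, -1)) = Mul(-3, Rational(-1, 2)) = Rational(3, 2))
Function('W')(h, N) = Mul(Rational(1, 2), Pow(h, -1), Add(-490, N)) (Function('W')(h, N) = Mul(Add(-490, N), Pow(Mul(2, h), -1)) = Mul(Add(-490, N), Mul(Rational(1, 2), Pow(h, -1))) = Mul(Rational(1, 2), Pow(h, -1), Add(-490, N)))
Add(Add(154135, 329509), Function('W')(Function('w')(12), -581)) = Add(Add(154135, 329509), Mul(Rational(1, 2), Pow(Rational(3, 2), -1), Add(-490, -581))) = Add(483644, Mul(Rational(1, 2), Rational(2, 3), -1071)) = Add(483644, -357) = 483287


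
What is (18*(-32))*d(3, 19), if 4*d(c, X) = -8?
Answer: 1152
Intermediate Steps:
d(c, X) = -2 (d(c, X) = (¼)*(-8) = -2)
(18*(-32))*d(3, 19) = (18*(-32))*(-2) = -576*(-2) = 1152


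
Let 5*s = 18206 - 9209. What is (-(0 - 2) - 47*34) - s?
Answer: -16977/5 ≈ -3395.4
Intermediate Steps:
s = 8997/5 (s = (18206 - 9209)/5 = (⅕)*8997 = 8997/5 ≈ 1799.4)
(-(0 - 2) - 47*34) - s = (-(0 - 2) - 47*34) - 1*8997/5 = (-1*(-2) - 1598) - 8997/5 = (2 - 1598) - 8997/5 = -1596 - 8997/5 = -16977/5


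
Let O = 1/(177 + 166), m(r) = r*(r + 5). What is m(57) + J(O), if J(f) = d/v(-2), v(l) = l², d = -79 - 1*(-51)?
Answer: 3527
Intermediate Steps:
m(r) = r*(5 + r)
d = -28 (d = -79 + 51 = -28)
O = 1/343 ≈ 0.0029155
J(f) = -7 (J(f) = -28/((-2)²) = -28/4 = -28*¼ = -7)
m(57) + J(O) = 57*(5 + 57) - 7 = 57*62 - 7 = 3534 - 7 = 3527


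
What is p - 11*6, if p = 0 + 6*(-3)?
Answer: -84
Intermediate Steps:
p = -18 (p = 0 - 18 = -18)
p - 11*6 = -18 - 11*6 = -18 - 66 = -84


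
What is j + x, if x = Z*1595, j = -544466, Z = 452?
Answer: 176474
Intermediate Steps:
x = 720940 (x = 452*1595 = 720940)
j + x = -544466 + 720940 = 176474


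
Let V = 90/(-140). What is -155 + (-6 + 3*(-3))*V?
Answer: -2035/14 ≈ -145.36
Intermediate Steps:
V = -9/14 (V = 90*(-1/140) = -9/14 ≈ -0.64286)
-155 + (-6 + 3*(-3))*V = -155 + (-6 + 3*(-3))*(-9/14) = -155 + (-6 - 9)*(-9/14) = -155 - 15*(-9/14) = -155 + 135/14 = -2035/14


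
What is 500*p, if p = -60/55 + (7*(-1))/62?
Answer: -205250/341 ≈ -601.91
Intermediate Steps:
p = -821/682 (p = -60*1/55 - 7*1/62 = -12/11 - 7/62 = -821/682 ≈ -1.2038)
500*p = 500*(-821/682) = -205250/341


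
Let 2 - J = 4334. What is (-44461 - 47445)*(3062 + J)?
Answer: 116720620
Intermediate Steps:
J = -4332 (J = 2 - 1*4334 = 2 - 4334 = -4332)
(-44461 - 47445)*(3062 + J) = (-44461 - 47445)*(3062 - 4332) = -91906*(-1270) = 116720620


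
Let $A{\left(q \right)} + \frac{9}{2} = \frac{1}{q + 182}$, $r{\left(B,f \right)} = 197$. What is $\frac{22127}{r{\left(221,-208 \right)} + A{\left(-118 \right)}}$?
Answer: $\frac{1416128}{12321} \approx 114.94$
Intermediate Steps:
$A{\left(q \right)} = - \frac{9}{2} + \frac{1}{182 + q}$ ($A{\left(q \right)} = - \frac{9}{2} + \frac{1}{q + 182} = - \frac{9}{2} + \frac{1}{182 + q}$)
$\frac{22127}{r{\left(221,-208 \right)} + A{\left(-118 \right)}} = \frac{22127}{197 + \frac{-1636 - -1062}{2 \left(182 - 118\right)}} = \frac{22127}{197 + \frac{-1636 + 1062}{2 \cdot 64}} = \frac{22127}{197 + \frac{1}{2} \cdot \frac{1}{64} \left(-574\right)} = \frac{22127}{197 - \frac{287}{64}} = \frac{22127}{\frac{12321}{64}} = 22127 \cdot \frac{64}{12321} = \frac{1416128}{12321}$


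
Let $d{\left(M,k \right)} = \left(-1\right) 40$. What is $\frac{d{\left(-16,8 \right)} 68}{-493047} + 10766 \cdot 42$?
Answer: $\frac{222942050804}{493047} \approx 4.5217 \cdot 10^{5}$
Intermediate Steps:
$d{\left(M,k \right)} = -40$
$\frac{d{\left(-16,8 \right)} 68}{-493047} + 10766 \cdot 42 = \frac{\left(-40\right) 68}{-493047} + 10766 \cdot 42 = \left(-2720\right) \left(- \frac{1}{493047}\right) + 452172 = \frac{2720}{493047} + 452172 = \frac{222942050804}{493047}$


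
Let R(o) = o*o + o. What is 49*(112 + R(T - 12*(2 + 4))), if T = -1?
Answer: 263032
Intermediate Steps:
R(o) = o + o**2 (R(o) = o**2 + o = o + o**2)
49*(112 + R(T - 12*(2 + 4))) = 49*(112 + (-1 - 12*(2 + 4))*(1 + (-1 - 12*(2 + 4)))) = 49*(112 + (-1 - 12*6)*(1 + (-1 - 12*6))) = 49*(112 + (-1 - 3*24)*(1 + (-1 - 3*24))) = 49*(112 + (-1 - 72)*(1 + (-1 - 72))) = 49*(112 - 73*(1 - 73)) = 49*(112 - 73*(-72)) = 49*(112 + 5256) = 49*5368 = 263032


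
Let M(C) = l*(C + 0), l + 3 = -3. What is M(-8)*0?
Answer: 0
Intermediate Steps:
l = -6 (l = -3 - 3 = -6)
M(C) = -6*C (M(C) = -6*(C + 0) = -6*C)
M(-8)*0 = -6*(-8)*0 = 48*0 = 0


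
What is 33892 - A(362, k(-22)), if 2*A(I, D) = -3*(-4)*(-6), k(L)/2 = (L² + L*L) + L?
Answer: 33928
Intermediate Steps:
k(L) = 2*L + 4*L² (k(L) = 2*((L² + L*L) + L) = 2*((L² + L²) + L) = 2*(2*L² + L) = 2*(L + 2*L²) = 2*L + 4*L²)
A(I, D) = -36 (A(I, D) = (-3*(-4)*(-6))/2 = (12*(-6))/2 = (½)*(-72) = -36)
33892 - A(362, k(-22)) = 33892 - 1*(-36) = 33892 + 36 = 33928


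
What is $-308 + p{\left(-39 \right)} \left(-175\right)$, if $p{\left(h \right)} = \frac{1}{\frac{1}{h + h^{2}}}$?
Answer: $-259658$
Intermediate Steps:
$p{\left(h \right)} = h + h^{2}$
$-308 + p{\left(-39 \right)} \left(-175\right) = -308 + - 39 \left(1 - 39\right) \left(-175\right) = -308 + \left(-39\right) \left(-38\right) \left(-175\right) = -308 + 1482 \left(-175\right) = -308 - 259350 = -259658$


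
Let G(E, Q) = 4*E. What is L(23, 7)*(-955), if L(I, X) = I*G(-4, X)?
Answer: 351440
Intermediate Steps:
L(I, X) = -16*I (L(I, X) = I*(4*(-4)) = I*(-16) = -16*I)
L(23, 7)*(-955) = -16*23*(-955) = -368*(-955) = 351440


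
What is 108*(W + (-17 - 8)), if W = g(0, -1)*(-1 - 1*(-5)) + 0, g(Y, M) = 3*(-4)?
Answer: -7884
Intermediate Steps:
g(Y, M) = -12
W = -48 (W = -12*(-1 - 1*(-5)) + 0 = -12*(-1 + 5) + 0 = -12*4 + 0 = -48 + 0 = -48)
108*(W + (-17 - 8)) = 108*(-48 + (-17 - 8)) = 108*(-48 - 25) = 108*(-73) = -7884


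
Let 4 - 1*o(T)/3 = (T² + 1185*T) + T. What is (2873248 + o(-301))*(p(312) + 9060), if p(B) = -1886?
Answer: 26345905210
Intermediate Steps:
o(T) = 12 - 3558*T - 3*T² (o(T) = 12 - 3*((T² + 1185*T) + T) = 12 - 3*(T² + 1186*T) = 12 + (-3558*T - 3*T²) = 12 - 3558*T - 3*T²)
(2873248 + o(-301))*(p(312) + 9060) = (2873248 + (12 - 3558*(-301) - 3*(-301)²))*(-1886 + 9060) = (2873248 + (12 + 1070958 - 3*90601))*7174 = (2873248 + (12 + 1070958 - 271803))*7174 = (2873248 + 799167)*7174 = 3672415*7174 = 26345905210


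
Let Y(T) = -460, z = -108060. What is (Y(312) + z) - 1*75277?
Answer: -183797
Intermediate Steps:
(Y(312) + z) - 1*75277 = (-460 - 108060) - 1*75277 = -108520 - 75277 = -183797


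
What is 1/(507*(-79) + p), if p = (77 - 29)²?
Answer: -1/37749 ≈ -2.6491e-5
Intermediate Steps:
p = 2304 (p = 48² = 2304)
1/(507*(-79) + p) = 1/(507*(-79) + 2304) = 1/(-40053 + 2304) = 1/(-37749) = -1/37749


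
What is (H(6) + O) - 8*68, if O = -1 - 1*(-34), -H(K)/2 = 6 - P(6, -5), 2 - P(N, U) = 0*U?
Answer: -519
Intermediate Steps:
P(N, U) = 2 (P(N, U) = 2 - 0*U = 2 - 1*0 = 2 + 0 = 2)
H(K) = -8 (H(K) = -2*(6 - 1*2) = -2*(6 - 2) = -2*4 = -8)
O = 33 (O = -1 + 34 = 33)
(H(6) + O) - 8*68 = (-8 + 33) - 8*68 = 25 - 544 = -519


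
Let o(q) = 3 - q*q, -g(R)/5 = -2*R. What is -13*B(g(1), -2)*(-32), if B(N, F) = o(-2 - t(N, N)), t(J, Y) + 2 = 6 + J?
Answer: -105248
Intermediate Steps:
g(R) = 10*R (g(R) = -(-10)*R = 10*R)
t(J, Y) = 4 + J (t(J, Y) = -2 + (6 + J) = 4 + J)
o(q) = 3 - q²
B(N, F) = 3 - (-6 - N)² (B(N, F) = 3 - (-2 - (4 + N))² = 3 - (-2 + (-4 - N))² = 3 - (-6 - N)²)
-13*B(g(1), -2)*(-32) = -13*(3 - (6 + 10*1)²)*(-32) = -13*(3 - (6 + 10)²)*(-32) = -13*(3 - 1*16²)*(-32) = -13*(3 - 1*256)*(-32) = -13*(3 - 256)*(-32) = -13*(-253)*(-32) = 3289*(-32) = -105248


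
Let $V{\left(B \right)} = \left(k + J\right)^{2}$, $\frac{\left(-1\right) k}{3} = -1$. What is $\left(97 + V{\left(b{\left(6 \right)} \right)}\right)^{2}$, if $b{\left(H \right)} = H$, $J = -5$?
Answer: $10201$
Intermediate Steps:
$k = 3$ ($k = \left(-3\right) \left(-1\right) = 3$)
$V{\left(B \right)} = 4$ ($V{\left(B \right)} = \left(3 - 5\right)^{2} = \left(-2\right)^{2} = 4$)
$\left(97 + V{\left(b{\left(6 \right)} \right)}\right)^{2} = \left(97 + 4\right)^{2} = 101^{2} = 10201$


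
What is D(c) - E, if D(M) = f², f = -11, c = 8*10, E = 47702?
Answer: -47581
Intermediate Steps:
c = 80
D(M) = 121 (D(M) = (-11)² = 121)
D(c) - E = 121 - 1*47702 = 121 - 47702 = -47581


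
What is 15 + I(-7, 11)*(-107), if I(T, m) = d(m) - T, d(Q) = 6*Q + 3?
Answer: -8117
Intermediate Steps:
d(Q) = 3 + 6*Q
I(T, m) = 3 - T + 6*m (I(T, m) = (3 + 6*m) - T = 3 - T + 6*m)
15 + I(-7, 11)*(-107) = 15 + (3 - 1*(-7) + 6*11)*(-107) = 15 + (3 + 7 + 66)*(-107) = 15 + 76*(-107) = 15 - 8132 = -8117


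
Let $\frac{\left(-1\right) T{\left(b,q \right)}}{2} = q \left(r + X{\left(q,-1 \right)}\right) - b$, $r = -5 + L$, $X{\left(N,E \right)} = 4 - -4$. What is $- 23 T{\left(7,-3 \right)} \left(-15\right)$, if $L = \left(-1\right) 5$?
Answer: $690$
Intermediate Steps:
$L = -5$
$X{\left(N,E \right)} = 8$ ($X{\left(N,E \right)} = 4 + 4 = 8$)
$r = -10$ ($r = -5 - 5 = -10$)
$T{\left(b,q \right)} = 2 b + 4 q$ ($T{\left(b,q \right)} = - 2 \left(q \left(-10 + 8\right) - b\right) = - 2 \left(q \left(-2\right) - b\right) = - 2 \left(- 2 q - b\right) = - 2 \left(- b - 2 q\right) = 2 b + 4 q$)
$- 23 T{\left(7,-3 \right)} \left(-15\right) = - 23 \left(2 \cdot 7 + 4 \left(-3\right)\right) \left(-15\right) = - 23 \left(14 - 12\right) \left(-15\right) = \left(-23\right) 2 \left(-15\right) = \left(-46\right) \left(-15\right) = 690$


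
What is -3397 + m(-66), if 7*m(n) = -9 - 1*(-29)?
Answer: -23759/7 ≈ -3394.1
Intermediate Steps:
m(n) = 20/7 (m(n) = (-9 - 1*(-29))/7 = (-9 + 29)/7 = (⅐)*20 = 20/7)
-3397 + m(-66) = -3397 + 20/7 = -23759/7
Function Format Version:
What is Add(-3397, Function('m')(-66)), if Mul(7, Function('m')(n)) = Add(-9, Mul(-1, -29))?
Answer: Rational(-23759, 7) ≈ -3394.1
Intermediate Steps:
Function('m')(n) = Rational(20, 7) (Function('m')(n) = Mul(Rational(1, 7), Add(-9, Mul(-1, -29))) = Mul(Rational(1, 7), Add(-9, 29)) = Mul(Rational(1, 7), 20) = Rational(20, 7))
Add(-3397, Function('m')(-66)) = Add(-3397, Rational(20, 7)) = Rational(-23759, 7)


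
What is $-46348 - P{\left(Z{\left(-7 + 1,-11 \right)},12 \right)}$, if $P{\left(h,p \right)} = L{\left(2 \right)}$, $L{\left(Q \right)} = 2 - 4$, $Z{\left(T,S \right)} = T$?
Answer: $-46346$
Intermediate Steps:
$L{\left(Q \right)} = -2$
$P{\left(h,p \right)} = -2$
$-46348 - P{\left(Z{\left(-7 + 1,-11 \right)},12 \right)} = -46348 - -2 = -46348 + 2 = -46346$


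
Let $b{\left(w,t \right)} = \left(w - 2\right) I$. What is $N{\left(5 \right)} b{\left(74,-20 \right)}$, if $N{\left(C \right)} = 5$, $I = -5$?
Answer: $-1800$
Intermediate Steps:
$b{\left(w,t \right)} = 10 - 5 w$ ($b{\left(w,t \right)} = \left(w - 2\right) \left(-5\right) = \left(-2 + w\right) \left(-5\right) = 10 - 5 w$)
$N{\left(5 \right)} b{\left(74,-20 \right)} = 5 \left(10 - 370\right) = 5 \left(-360\right) = -1800$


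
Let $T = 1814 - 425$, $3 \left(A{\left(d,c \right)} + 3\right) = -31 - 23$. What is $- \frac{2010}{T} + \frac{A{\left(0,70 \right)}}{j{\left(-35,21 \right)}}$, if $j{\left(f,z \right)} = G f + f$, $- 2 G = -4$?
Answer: $- \frac{2887}{2315} \approx -1.2471$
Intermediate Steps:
$G = 2$ ($G = \left(- \frac{1}{2}\right) \left(-4\right) = 2$)
$A{\left(d,c \right)} = -21$ ($A{\left(d,c \right)} = -3 + \frac{-31 - 23}{3} = -3 + \frac{1}{3} \left(-54\right) = -3 - 18 = -21$)
$T = 1389$
$j{\left(f,z \right)} = 3 f$ ($j{\left(f,z \right)} = 2 f + f = 3 f$)
$- \frac{2010}{T} + \frac{A{\left(0,70 \right)}}{j{\left(-35,21 \right)}} = - \frac{2010}{1389} - \frac{21}{3 \left(-35\right)} = \left(-2010\right) \frac{1}{1389} - \frac{21}{-105} = - \frac{670}{463} - - \frac{1}{5} = - \frac{670}{463} + \frac{1}{5} = - \frac{2887}{2315}$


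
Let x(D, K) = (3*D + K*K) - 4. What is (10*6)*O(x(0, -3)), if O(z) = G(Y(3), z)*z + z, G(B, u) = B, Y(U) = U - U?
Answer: 300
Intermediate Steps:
Y(U) = 0
x(D, K) = -4 + K**2 + 3*D (x(D, K) = (3*D + K**2) - 4 = (K**2 + 3*D) - 4 = -4 + K**2 + 3*D)
O(z) = z (O(z) = 0*z + z = 0 + z = z)
(10*6)*O(x(0, -3)) = (10*6)*(-4 + (-3)**2 + 3*0) = 60*(-4 + 9 + 0) = 60*5 = 300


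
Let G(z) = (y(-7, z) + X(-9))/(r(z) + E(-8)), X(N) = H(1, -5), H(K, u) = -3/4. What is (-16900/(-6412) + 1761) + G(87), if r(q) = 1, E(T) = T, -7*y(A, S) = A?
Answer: 11308203/6412 ≈ 1763.6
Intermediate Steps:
H(K, u) = -¾ (H(K, u) = -3*¼ = -¾)
X(N) = -¾
y(A, S) = -A/7
G(z) = -1/28 (G(z) = (-⅐*(-7) - ¾)/(1 - 8) = (1 - ¾)/(-7) = (¼)*(-⅐) = -1/28)
(-16900/(-6412) + 1761) + G(87) = (-16900/(-6412) + 1761) - 1/28 = (-16900*(-1/6412) + 1761) - 1/28 = (4225/1603 + 1761) - 1/28 = 2827108/1603 - 1/28 = 11308203/6412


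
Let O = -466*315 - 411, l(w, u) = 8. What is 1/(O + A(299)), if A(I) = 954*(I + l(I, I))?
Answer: 1/145677 ≈ 6.8645e-6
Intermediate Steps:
A(I) = 7632 + 954*I (A(I) = 954*(I + 8) = 954*(8 + I) = 7632 + 954*I)
O = -147201 (O = -146790 - 411 = -147201)
1/(O + A(299)) = 1/(-147201 + (7632 + 954*299)) = 1/(-147201 + (7632 + 285246)) = 1/(-147201 + 292878) = 1/145677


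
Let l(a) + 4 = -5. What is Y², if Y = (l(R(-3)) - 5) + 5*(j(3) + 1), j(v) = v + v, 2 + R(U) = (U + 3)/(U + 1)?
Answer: 441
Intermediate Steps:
R(U) = -2 + (3 + U)/(1 + U) (R(U) = -2 + (U + 3)/(U + 1) = -2 + (3 + U)/(1 + U))
j(v) = 2*v
l(a) = -9 (l(a) = -4 - 5 = -9)
Y = 21 (Y = (-9 - 5) + 5*(2*3 + 1) = -14 + 5*(6 + 1) = -14 + 5*7 = -14 + 35 = 21)
Y² = 21² = 441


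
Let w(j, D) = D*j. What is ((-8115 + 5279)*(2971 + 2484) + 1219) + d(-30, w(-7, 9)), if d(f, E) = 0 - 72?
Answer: -15469233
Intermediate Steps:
d(f, E) = -72
((-8115 + 5279)*(2971 + 2484) + 1219) + d(-30, w(-7, 9)) = ((-8115 + 5279)*(2971 + 2484) + 1219) - 72 = (-2836*5455 + 1219) - 72 = (-15470380 + 1219) - 72 = -15469161 - 72 = -15469233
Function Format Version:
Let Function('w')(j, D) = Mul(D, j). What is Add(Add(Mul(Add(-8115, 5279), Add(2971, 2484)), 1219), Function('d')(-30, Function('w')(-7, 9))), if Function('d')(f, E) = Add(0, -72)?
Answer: -15469233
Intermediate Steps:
Function('d')(f, E) = -72
Add(Add(Mul(Add(-8115, 5279), Add(2971, 2484)), 1219), Function('d')(-30, Function('w')(-7, 9))) = Add(Add(Mul(Add(-8115, 5279), Add(2971, 2484)), 1219), -72) = Add(Add(Mul(-2836, 5455), 1219), -72) = Add(Add(-15470380, 1219), -72) = Add(-15469161, -72) = -15469233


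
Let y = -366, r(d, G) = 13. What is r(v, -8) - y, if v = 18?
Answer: 379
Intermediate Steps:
r(v, -8) - y = 13 - 1*(-366) = 13 + 366 = 379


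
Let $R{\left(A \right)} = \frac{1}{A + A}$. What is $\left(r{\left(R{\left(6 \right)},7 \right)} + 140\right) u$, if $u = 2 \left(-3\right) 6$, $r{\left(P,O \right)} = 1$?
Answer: $-5076$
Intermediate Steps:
$R{\left(A \right)} = \frac{1}{2 A}$
$u = -36$ ($u = \left(-6\right) 6 = -36$)
$\left(r{\left(R{\left(6 \right)},7 \right)} + 140\right) u = \left(1 + 140\right) \left(-36\right) = 141 \left(-36\right) = -5076$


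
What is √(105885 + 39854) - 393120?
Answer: -393120 + √145739 ≈ -3.9274e+5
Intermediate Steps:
√(105885 + 39854) - 393120 = √145739 - 393120 = -393120 + √145739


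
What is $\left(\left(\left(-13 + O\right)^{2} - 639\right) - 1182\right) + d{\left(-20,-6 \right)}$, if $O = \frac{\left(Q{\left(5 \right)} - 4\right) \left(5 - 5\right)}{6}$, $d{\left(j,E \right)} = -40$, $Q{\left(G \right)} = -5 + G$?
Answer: $-1692$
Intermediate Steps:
$O = 0$ ($O = \frac{\left(\left(-5 + 5\right) - 4\right) \left(5 - 5\right)}{6} = \left(0 - 4\right) 0 \cdot \frac{1}{6} = \left(-4\right) 0 \cdot \frac{1}{6} = 0 \cdot \frac{1}{6} = 0$)
$\left(\left(\left(-13 + O\right)^{2} - 639\right) - 1182\right) + d{\left(-20,-6 \right)} = \left(\left(\left(-13 + 0\right)^{2} - 639\right) - 1182\right) - 40 = \left(\left(\left(-13\right)^{2} - 639\right) - 1182\right) - 40 = \left(\left(169 - 639\right) - 1182\right) - 40 = \left(-470 - 1182\right) - 40 = -1652 - 40 = -1692$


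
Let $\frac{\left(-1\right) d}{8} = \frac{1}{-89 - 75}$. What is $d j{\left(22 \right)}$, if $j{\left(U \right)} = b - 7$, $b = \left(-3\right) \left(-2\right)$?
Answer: $- \frac{2}{41} \approx -0.048781$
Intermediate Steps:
$b = 6$
$j{\left(U \right)} = -1$ ($j{\left(U \right)} = 6 - 7 = -1$)
$d = \frac{2}{41}$ ($d = - \frac{8}{-89 - 75} = - \frac{8}{-164} = \left(-8\right) \left(- \frac{1}{164}\right) = \frac{2}{41} \approx 0.048781$)
$d j{\left(22 \right)} = \frac{2}{41} \left(-1\right) = - \frac{2}{41}$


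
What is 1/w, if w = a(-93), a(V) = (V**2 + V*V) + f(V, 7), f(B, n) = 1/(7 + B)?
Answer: 86/1487627 ≈ 5.7810e-5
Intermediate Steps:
a(V) = 1/(7 + V) + 2*V**2 (a(V) = (V**2 + V*V) + 1/(7 + V) = (V**2 + V**2) + 1/(7 + V) = 2*V**2 + 1/(7 + V) = 1/(7 + V) + 2*V**2)
w = 1487627/86 (w = (1 + 2*(-93)**2*(7 - 93))/(7 - 93) = (1 + 2*8649*(-86))/(-86) = -(1 - 1487628)/86 = -1/86*(-1487627) = 1487627/86 ≈ 17298.)
1/w = 1/(1487627/86) = 86/1487627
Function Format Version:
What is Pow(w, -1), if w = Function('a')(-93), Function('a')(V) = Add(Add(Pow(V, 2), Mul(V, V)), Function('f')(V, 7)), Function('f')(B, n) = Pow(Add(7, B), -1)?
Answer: Rational(86, 1487627) ≈ 5.7810e-5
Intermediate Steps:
Function('a')(V) = Add(Pow(Add(7, V), -1), Mul(2, Pow(V, 2))) (Function('a')(V) = Add(Add(Pow(V, 2), Mul(V, V)), Pow(Add(7, V), -1)) = Add(Add(Pow(V, 2), Pow(V, 2)), Pow(Add(7, V), -1)) = Add(Mul(2, Pow(V, 2)), Pow(Add(7, V), -1)) = Add(Pow(Add(7, V), -1), Mul(2, Pow(V, 2))))
w = Rational(1487627, 86) (w = Mul(Pow(Add(7, -93), -1), Add(1, Mul(2, Pow(-93, 2), Add(7, -93)))) = Mul(Pow(-86, -1), Add(1, Mul(2, 8649, -86))) = Mul(Rational(-1, 86), Add(1, -1487628)) = Mul(Rational(-1, 86), -1487627) = Rational(1487627, 86) ≈ 17298.)
Pow(w, -1) = Pow(Rational(1487627, 86), -1) = Rational(86, 1487627)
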